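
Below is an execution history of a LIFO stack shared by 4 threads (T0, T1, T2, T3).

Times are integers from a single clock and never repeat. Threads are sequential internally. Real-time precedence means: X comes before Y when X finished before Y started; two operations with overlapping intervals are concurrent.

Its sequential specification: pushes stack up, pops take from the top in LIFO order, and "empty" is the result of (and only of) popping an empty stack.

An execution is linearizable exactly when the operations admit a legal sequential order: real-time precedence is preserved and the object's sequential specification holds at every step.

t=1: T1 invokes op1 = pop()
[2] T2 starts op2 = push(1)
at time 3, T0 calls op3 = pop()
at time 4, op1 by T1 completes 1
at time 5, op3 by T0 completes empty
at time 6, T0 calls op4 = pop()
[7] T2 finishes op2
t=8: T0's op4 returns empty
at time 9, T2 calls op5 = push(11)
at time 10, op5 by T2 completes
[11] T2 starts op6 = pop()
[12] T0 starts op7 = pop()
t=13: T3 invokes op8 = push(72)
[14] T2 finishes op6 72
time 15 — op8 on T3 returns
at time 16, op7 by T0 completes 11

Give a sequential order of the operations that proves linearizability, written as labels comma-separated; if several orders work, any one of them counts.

op2, op1, op3, op4, op5, op7, op8, op6

after step 1 (op2 push(1)): stack <1>
after step 2 (op1 pop() → 1): stack <>
after step 3 (op3 pop() → empty): stack <>
after step 4 (op4 pop() → empty): stack <>
after step 5 (op5 push(11)): stack <11>
after step 6 (op7 pop() → 11): stack <>
after step 7 (op8 push(72)): stack <72>
after step 8 (op6 pop() → 72): stack <>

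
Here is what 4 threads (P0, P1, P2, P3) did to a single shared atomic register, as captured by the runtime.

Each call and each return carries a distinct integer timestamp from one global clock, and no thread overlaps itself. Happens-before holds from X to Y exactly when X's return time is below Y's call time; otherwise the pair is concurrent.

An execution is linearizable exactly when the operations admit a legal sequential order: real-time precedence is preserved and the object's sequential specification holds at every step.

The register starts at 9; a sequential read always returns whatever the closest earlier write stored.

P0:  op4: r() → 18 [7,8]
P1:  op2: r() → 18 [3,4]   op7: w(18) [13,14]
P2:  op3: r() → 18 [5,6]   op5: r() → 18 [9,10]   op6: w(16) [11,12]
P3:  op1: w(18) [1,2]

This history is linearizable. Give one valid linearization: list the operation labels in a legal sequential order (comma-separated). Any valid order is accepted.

1. op1 w(18), leaving value 18
2. op2 r() → 18, leaving value 18
3. op3 r() → 18, leaving value 18
4. op4 r() → 18, leaving value 18
5. op5 r() → 18, leaving value 18
6. op6 w(16), leaving value 16
7. op7 w(18), leaving value 18

op1, op2, op3, op4, op5, op6, op7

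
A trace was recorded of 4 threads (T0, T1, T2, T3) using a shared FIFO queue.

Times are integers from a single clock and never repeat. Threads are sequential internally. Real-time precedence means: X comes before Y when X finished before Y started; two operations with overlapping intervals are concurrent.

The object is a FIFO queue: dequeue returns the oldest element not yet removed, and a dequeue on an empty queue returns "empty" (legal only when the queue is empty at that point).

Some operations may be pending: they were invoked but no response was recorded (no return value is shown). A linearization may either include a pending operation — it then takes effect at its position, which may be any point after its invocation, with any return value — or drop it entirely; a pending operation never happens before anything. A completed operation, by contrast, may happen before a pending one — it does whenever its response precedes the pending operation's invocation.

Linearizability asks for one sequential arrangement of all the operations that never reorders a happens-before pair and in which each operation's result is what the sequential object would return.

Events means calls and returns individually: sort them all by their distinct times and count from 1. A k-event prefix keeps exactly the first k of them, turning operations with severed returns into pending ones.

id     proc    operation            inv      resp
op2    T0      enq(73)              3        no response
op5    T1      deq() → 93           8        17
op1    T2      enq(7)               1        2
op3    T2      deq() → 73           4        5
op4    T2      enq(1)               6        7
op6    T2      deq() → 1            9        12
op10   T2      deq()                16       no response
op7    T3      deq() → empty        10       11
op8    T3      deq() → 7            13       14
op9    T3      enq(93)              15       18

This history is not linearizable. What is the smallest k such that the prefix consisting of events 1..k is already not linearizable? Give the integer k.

events 1..4 are linearizable; a witness order is op1:
after step 1 (op1 enq(7)): queue <7>
once event 5 joins (op3's response, time 5), exhaustive search finds no witness
include/drop combinations of the 1 pending operation (op2) were all tried; none helps
for example op1, op3 (pending dropped) fails at step 2: op3 deq() → 73 is not legal there

5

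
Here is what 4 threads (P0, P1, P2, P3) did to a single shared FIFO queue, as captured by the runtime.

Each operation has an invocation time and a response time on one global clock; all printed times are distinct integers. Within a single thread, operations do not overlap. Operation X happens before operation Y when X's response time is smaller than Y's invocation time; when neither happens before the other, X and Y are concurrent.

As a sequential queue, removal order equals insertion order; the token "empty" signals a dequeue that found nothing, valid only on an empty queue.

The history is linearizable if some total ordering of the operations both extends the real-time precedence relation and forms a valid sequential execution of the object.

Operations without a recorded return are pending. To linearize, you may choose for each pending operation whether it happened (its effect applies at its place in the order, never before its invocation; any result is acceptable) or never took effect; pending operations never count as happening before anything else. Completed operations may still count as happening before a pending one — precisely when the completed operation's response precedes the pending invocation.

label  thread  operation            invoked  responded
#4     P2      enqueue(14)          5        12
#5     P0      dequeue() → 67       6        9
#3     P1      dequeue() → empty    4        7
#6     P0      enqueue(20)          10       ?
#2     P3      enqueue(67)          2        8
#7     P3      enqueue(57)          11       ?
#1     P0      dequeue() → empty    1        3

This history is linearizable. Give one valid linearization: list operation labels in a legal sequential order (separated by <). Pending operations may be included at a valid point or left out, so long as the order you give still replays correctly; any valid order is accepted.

#1 < #2 < #5 < #3 < #4

after step 1 (#1 dequeue() → empty): queue <>
after step 2 (#2 enqueue(67)): queue <67>
after step 3 (#5 dequeue() → 67): queue <>
after step 4 (#3 dequeue() → empty): queue <>
after step 5 (#4 enqueue(14)): queue <14>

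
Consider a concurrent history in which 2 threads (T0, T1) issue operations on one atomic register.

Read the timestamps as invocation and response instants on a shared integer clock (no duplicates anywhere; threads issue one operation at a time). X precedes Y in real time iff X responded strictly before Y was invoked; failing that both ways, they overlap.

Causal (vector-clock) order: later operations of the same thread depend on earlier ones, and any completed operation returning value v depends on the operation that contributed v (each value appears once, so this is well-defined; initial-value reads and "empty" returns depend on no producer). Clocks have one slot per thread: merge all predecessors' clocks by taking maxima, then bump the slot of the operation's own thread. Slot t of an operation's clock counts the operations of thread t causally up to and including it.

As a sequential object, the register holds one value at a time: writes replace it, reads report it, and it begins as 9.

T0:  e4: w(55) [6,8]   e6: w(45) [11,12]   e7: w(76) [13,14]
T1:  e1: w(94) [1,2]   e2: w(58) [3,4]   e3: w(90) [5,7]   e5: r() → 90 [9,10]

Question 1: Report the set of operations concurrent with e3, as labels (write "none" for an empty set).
Answer: e4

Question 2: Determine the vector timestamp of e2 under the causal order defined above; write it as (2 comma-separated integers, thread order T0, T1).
Answer: (0, 2)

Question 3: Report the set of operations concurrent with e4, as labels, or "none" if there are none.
Answer: e3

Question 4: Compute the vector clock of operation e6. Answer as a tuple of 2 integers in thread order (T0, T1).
Answer: (2, 0)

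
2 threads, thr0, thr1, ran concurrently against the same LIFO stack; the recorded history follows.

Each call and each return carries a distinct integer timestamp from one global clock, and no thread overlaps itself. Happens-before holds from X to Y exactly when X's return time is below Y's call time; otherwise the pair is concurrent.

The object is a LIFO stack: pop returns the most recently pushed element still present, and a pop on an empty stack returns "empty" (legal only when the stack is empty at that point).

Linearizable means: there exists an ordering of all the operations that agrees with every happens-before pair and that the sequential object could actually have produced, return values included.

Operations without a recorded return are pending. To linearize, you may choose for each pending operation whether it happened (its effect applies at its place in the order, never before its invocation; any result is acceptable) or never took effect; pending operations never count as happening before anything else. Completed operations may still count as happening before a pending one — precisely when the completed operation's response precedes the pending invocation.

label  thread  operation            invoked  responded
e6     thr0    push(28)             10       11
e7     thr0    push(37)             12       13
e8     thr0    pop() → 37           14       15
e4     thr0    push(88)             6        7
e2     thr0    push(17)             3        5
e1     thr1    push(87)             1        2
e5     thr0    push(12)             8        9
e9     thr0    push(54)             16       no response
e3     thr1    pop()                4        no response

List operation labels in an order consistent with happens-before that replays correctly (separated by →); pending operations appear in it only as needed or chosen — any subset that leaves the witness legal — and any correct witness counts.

1. e1 push(87), leaving stack <87>
2. e2 push(17), leaving stack <87,17>
3. e3 pop() (pending, included), leaving stack <87>
4. e4 push(88), leaving stack <87,88>
5. e5 push(12), leaving stack <87,88,12>
6. e6 push(28), leaving stack <87,88,12,28>
7. e7 push(37), leaving stack <87,88,12,28,37>
8. e8 pop() → 37, leaving stack <87,88,12,28>

e1 → e2 → e3 → e4 → e5 → e6 → e7 → e8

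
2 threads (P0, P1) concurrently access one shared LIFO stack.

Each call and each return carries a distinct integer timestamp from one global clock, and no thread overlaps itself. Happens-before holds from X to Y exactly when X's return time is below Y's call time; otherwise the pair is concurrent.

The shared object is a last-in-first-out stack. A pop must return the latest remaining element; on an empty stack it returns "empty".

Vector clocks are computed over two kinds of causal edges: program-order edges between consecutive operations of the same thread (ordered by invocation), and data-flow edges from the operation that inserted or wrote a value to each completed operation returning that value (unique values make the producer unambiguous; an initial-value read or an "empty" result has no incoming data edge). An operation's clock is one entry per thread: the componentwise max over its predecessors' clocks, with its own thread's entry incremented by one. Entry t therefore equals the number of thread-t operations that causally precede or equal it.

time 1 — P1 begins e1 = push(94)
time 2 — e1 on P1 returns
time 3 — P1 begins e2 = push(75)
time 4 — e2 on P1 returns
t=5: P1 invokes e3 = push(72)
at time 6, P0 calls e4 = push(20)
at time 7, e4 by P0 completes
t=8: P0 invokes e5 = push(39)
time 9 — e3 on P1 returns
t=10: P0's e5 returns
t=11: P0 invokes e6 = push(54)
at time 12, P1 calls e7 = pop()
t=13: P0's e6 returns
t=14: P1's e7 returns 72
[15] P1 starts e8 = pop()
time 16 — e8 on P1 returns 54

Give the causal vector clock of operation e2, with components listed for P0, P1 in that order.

(0, 2)

e1, invoked 1, has no incoming edges; only P1's bump applies → (0, 1)
e4, invoked 6, has no incoming edges; only P0's bump applies → (1, 0)
merge at e2 (invoked 3): VC(e1)=(0, 1), own-thread bump on P1 → (0, 2)
merge at e5 (invoked 8): VC(e4)=(1, 0), own-thread bump on P0 → (2, 0)
merge at e3 (invoked 5): VC(e2)=(0, 2), own-thread bump on P1 → (0, 3)
merge at e6 (invoked 11): VC(e5)=(2, 0), own-thread bump on P0 → (3, 0)
merge at e7 (invoked 12): VC(e3)=(0, 3), own-thread bump on P1 → (0, 4)
merge at e8 (invoked 15): VC(e6)=(3, 0), VC(e7)=(0, 4), own-thread bump on P1 → (3, 5)
target: VC(e2) = (0, 2)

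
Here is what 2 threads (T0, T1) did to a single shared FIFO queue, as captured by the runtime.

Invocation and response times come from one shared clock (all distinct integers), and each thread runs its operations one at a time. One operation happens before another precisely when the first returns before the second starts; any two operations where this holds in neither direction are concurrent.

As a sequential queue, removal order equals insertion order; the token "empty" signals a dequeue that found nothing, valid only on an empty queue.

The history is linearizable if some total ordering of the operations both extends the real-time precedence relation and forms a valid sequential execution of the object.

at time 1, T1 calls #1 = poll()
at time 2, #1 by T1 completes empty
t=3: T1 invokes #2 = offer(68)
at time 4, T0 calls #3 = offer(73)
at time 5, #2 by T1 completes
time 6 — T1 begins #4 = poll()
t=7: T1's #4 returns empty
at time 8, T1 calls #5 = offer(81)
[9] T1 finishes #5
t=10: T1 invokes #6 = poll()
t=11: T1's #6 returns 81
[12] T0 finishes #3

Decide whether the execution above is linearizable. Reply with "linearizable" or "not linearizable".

not linearizable

the violation lands at event 7, #4's response at time 7: events 1..6 linearize, events 1..7 do not
the completed operations (3 total) allow one real-time order; the FIFO queue replay rejects it
every completion of the 1 pending operation (#3) was checked; none linearizes
sample order #1, #2, #4 (pending dropped) stalls at step 3 — #4 poll() → empty has no legal effect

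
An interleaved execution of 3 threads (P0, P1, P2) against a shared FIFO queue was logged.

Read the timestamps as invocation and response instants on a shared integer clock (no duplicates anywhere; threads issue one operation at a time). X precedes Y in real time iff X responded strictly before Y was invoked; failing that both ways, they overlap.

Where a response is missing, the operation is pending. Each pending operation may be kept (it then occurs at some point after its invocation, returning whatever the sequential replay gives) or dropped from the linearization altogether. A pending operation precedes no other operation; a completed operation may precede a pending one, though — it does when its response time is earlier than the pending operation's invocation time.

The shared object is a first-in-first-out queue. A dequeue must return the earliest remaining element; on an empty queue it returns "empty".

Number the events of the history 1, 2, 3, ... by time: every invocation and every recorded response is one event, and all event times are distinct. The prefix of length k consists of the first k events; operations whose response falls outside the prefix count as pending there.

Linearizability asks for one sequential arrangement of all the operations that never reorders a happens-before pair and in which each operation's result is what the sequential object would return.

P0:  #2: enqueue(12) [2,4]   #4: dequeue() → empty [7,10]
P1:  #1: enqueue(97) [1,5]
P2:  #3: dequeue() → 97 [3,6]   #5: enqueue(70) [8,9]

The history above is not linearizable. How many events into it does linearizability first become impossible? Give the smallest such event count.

a valid linearization of events 1..9 exists, for instance #1, #2, #3, #4, #5:
after step 1 (#1 enqueue(97)): queue <97>
after step 2 (#2 enqueue(12)): queue <97,12>
after step 3 (#3 dequeue() → 97): queue <12>
after step 4 (#4 dequeue() (pending, included)): queue <>
after step 5 (#5 enqueue(70)): queue <70>
at event 10 (#4's time-10 response) nothing linearizes any more
e.g. #1, #2, #3, #4, #5: illegal at step 4, since #4 dequeue() → empty cannot apply there
e.g. #1, #2, #3, #5, #4: illegal at step 5, since #4 dequeue() → empty cannot apply there

10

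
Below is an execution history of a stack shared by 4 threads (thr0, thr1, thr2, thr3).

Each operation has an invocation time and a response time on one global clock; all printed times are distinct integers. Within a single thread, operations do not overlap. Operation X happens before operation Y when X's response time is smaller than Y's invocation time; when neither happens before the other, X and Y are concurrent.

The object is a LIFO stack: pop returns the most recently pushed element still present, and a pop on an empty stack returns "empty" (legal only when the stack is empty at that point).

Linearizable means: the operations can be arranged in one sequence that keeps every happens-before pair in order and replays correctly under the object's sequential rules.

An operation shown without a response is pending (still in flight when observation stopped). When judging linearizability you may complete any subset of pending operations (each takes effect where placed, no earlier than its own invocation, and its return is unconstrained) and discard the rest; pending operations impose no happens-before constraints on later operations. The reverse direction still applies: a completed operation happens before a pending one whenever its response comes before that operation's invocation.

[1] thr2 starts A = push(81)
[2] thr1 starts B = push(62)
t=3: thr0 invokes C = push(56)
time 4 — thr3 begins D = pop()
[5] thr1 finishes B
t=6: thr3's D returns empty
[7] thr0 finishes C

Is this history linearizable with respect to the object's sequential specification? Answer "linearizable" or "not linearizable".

linearizable

witness order: D, A, B, C
step 1: D pop() → empty — stack <>
step 2: A push(81) (pending, included) — stack <81>
step 3: B push(62) — stack <81,62>
step 4: C push(56) — stack <81,62,56>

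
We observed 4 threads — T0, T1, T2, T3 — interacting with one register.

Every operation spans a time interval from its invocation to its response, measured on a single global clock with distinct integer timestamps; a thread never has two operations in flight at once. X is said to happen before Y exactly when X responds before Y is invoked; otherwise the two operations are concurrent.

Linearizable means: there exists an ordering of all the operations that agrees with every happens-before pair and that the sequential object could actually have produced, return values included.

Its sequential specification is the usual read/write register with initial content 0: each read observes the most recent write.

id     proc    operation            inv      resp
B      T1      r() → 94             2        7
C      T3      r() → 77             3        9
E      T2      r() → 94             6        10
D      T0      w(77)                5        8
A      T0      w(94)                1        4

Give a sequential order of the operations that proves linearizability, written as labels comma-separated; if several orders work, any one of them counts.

A, B, E, D, C

step 1: A w(94) — value 94
step 2: B r() → 94 — value 94
step 3: E r() → 94 — value 94
step 4: D w(77) — value 77
step 5: C r() → 77 — value 77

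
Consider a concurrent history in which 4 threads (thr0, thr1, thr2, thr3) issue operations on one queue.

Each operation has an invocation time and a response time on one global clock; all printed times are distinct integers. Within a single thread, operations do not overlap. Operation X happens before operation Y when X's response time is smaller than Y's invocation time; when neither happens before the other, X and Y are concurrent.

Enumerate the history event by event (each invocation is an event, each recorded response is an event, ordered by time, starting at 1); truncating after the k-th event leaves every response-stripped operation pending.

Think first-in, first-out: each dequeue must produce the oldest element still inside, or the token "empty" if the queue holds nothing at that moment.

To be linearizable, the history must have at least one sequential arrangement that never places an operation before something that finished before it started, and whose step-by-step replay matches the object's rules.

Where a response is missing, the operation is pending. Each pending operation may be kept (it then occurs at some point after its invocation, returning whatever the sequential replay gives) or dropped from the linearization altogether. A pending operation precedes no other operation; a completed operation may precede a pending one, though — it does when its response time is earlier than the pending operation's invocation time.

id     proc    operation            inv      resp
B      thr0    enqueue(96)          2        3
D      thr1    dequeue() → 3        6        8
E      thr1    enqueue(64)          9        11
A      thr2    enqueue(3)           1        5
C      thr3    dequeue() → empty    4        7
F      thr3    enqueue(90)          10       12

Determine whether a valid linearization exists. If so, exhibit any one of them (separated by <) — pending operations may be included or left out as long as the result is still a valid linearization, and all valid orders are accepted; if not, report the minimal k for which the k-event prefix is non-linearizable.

the violation lands at event 7, C's response at time 7: events 1..6 linearize, events 1..7 do not
all 3 real-time-respecting orders fail — 3 completed queue operations, no legal replay
no escape via the 1 pending operation (D): every completion choice fails
for example A, B, C (pending dropped) fails at step 3: C dequeue() → empty is not legal there
for example B, A, C (pending dropped) fails at step 3: C dequeue() → empty is not legal there

not linearizable — minimal violating prefix: 7 events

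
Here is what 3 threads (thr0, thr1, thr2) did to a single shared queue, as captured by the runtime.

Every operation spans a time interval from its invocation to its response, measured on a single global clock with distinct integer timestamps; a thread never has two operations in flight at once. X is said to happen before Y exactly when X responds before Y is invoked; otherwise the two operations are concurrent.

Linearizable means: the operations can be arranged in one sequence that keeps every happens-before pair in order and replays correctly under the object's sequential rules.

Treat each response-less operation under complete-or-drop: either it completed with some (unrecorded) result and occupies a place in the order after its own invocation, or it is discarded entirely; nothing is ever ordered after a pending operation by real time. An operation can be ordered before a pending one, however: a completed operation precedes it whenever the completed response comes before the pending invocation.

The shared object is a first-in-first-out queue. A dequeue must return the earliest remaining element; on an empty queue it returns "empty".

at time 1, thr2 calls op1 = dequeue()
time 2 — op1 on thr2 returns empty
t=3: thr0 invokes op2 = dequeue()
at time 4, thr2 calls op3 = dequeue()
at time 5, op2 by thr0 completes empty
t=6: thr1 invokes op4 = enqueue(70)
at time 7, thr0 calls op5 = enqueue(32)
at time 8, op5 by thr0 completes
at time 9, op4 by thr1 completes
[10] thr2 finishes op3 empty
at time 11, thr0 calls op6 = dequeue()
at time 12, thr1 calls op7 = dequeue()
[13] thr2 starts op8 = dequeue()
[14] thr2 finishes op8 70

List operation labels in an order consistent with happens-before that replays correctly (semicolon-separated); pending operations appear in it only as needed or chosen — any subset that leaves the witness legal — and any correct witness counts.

op1; op2; op3; op4; op5; op8

after step 1 (op1 dequeue() → empty): queue <>
after step 2 (op2 dequeue() → empty): queue <>
after step 3 (op3 dequeue() → empty): queue <>
after step 4 (op4 enqueue(70)): queue <70>
after step 5 (op5 enqueue(32)): queue <70,32>
after step 6 (op8 dequeue() → 70): queue <32>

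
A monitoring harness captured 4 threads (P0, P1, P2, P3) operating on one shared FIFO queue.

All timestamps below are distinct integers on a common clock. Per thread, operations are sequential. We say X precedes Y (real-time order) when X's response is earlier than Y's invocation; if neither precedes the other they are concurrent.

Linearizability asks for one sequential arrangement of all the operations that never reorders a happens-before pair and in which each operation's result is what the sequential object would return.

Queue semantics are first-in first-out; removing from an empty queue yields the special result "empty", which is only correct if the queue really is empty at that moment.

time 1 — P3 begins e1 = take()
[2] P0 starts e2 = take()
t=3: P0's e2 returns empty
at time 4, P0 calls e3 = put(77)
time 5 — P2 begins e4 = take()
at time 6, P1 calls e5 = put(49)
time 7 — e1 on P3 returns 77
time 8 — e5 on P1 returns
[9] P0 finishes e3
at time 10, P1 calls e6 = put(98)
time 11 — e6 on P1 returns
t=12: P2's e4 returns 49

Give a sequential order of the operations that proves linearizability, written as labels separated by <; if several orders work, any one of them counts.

e2 < e3 < e1 < e5 < e4 < e6

after step 1 (e2 take() → empty): queue <>
after step 2 (e3 put(77)): queue <77>
after step 3 (e1 take() → 77): queue <>
after step 4 (e5 put(49)): queue <49>
after step 5 (e4 take() → 49): queue <>
after step 6 (e6 put(98)): queue <98>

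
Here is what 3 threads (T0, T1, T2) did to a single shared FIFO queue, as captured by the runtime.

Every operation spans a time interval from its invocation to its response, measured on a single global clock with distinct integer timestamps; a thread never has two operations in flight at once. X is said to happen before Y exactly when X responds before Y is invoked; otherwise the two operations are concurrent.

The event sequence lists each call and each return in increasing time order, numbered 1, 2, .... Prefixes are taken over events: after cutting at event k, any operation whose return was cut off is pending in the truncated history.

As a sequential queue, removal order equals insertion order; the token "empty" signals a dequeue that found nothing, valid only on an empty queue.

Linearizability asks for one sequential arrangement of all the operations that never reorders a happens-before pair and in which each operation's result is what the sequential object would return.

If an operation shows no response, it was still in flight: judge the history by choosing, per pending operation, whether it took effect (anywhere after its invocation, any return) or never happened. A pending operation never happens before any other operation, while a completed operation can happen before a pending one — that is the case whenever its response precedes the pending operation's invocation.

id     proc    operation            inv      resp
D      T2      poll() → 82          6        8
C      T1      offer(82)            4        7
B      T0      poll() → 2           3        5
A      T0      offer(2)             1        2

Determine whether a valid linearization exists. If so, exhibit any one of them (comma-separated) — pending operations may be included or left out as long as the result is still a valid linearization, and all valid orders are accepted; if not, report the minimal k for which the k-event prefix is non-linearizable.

linearizable — witness: A, B, C, D

after step 1 (A offer(2)): queue <2>
after step 2 (B poll() → 2): queue <>
after step 3 (C offer(82)): queue <82>
after step 4 (D poll() → 82): queue <>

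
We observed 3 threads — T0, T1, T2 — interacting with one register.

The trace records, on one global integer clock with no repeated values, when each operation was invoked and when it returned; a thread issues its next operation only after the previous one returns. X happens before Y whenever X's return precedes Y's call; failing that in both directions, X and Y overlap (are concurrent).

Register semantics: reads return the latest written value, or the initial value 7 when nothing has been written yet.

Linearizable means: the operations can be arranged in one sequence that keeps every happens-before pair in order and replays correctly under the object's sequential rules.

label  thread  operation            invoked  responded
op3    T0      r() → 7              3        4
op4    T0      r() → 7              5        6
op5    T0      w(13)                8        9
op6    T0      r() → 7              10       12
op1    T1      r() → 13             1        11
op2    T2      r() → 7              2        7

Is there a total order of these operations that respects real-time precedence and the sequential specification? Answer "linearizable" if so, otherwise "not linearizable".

not linearizable

already the first 12 events (up to op6's response at time 12) admit no linearization; the first 11 still do
the 6 completed operations admit 18 real-time orders; each fails the register replay
e.g. op1, op2, op3, op4, op5, op6: illegal at step 1, since op1 r() → 13 cannot apply there
e.g. op1, op3, op2, op4, op5, op6: illegal at step 1, since op1 r() → 13 cannot apply there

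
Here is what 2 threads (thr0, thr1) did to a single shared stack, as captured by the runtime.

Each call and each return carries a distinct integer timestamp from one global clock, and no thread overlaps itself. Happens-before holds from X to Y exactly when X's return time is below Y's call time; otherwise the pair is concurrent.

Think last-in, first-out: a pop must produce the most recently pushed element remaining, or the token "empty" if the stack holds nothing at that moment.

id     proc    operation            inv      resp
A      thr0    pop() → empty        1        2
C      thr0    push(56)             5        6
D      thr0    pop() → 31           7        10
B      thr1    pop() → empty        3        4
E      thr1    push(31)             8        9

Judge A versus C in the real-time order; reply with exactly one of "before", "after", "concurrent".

A spans [1,2], C spans [5,6]
resp(A)=2 < inv(C)=5

before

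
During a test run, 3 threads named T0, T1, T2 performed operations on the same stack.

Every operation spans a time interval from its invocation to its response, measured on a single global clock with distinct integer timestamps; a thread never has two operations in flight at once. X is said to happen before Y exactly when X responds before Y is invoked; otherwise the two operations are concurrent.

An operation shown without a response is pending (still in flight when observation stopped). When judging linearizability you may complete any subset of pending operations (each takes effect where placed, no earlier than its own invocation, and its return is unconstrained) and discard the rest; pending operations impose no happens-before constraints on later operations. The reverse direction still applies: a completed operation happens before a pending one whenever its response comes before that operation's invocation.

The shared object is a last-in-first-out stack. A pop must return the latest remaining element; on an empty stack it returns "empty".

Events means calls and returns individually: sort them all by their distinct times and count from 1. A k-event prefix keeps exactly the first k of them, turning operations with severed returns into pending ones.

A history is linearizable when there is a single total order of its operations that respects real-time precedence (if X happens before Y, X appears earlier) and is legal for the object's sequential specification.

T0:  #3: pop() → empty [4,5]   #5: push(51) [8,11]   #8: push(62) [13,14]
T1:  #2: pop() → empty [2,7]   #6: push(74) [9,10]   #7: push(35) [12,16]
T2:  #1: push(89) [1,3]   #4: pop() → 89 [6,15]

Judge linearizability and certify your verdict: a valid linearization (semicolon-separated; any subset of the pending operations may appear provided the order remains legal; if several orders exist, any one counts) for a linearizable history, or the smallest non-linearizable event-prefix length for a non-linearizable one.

not linearizable — minimal violating prefix: 7 events

prefix check: 1..6 passes, 1..7 fails once #2's time-7 response joins
real-time-consistent orders of the 3 completed operations: 3 — all fail the stack replay
no completion choice of the 1 pending operation (#4) rescues it — every subset was tried
for example #1, #2, #3 (pending dropped) fails at step 2: #2 pop() → empty is not legal there
for example #1, #3, #2 (pending dropped) fails at step 2: #3 pop() → empty is not legal there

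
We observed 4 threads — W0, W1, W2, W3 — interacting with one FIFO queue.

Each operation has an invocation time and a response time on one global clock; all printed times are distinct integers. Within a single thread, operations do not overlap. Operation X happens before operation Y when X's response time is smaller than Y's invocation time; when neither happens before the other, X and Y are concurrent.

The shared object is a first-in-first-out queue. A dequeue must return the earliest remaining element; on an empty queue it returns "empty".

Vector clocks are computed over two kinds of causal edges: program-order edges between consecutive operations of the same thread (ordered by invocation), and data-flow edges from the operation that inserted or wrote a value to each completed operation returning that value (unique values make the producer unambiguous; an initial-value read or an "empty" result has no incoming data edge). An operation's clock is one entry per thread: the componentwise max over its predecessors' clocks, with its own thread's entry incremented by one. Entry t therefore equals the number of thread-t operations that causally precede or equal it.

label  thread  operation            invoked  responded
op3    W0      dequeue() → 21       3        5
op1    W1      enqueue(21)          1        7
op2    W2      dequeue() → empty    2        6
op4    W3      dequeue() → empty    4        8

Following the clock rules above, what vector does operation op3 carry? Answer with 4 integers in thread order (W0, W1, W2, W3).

(1, 1, 0, 0)

no predecessors for op4 (invoked 4): W3 increments from zero → (0, 0, 0, 1)
no predecessors for op2 (invoked 2): W2 increments from zero → (0, 0, 1, 0)
no predecessors for op1 (invoked 1): W1 increments from zero → (0, 1, 0, 0)
op3 (invocation 3): componentwise max over VC(op1)=(0, 1, 0, 0), +1 at W0, giving (1, 1, 0, 0)
target: VC(op3) = (1, 1, 0, 0)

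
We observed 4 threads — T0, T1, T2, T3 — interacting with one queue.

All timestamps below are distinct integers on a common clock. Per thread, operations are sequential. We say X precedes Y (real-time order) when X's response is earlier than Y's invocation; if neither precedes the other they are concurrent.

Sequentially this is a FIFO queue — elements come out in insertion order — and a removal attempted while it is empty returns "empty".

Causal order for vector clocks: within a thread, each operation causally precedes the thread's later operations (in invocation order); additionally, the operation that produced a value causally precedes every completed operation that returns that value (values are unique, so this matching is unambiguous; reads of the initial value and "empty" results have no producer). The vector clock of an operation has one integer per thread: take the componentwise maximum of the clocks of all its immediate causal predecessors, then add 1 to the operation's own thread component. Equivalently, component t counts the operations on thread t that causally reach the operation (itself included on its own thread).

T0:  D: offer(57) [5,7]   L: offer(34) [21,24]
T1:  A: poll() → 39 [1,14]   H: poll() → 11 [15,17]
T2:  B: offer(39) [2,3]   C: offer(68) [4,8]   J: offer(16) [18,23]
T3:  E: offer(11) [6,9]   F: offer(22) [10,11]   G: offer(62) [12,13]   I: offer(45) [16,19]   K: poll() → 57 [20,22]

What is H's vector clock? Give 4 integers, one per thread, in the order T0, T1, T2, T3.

(0, 2, 1, 1)

E, invoked 6, has no incoming edges; only T3's bump applies → (0, 0, 0, 1)
B, invoked 2, has no incoming edges; only T2's bump applies → (0, 0, 1, 0)
D, invoked 5, has no incoming edges; only T0's bump applies → (1, 0, 0, 0)
invoked at 10, F merges VC(E)=(0, 0, 0, 1) and bumps T3's slot → (0, 0, 0, 2)
invoked at 4, C merges VC(B)=(0, 0, 1, 0) and bumps T2's slot → (0, 0, 2, 0)
invoked at 1, A merges VC(B)=(0, 0, 1, 0) and bumps T1's slot → (0, 1, 1, 0)
invoked at 21, L merges VC(D)=(1, 0, 0, 0) and bumps T0's slot → (2, 0, 0, 0)
invoked at 12, G merges VC(F)=(0, 0, 0, 2) and bumps T3's slot → (0, 0, 0, 3)
invoked at 18, J merges VC(C)=(0, 0, 2, 0) and bumps T2's slot → (0, 0, 3, 0)
invoked at 16, I merges VC(G)=(0, 0, 0, 3) and bumps T3's slot → (0, 0, 0, 4)
invoked at 15, H merges VC(A)=(0, 1, 1, 0), VC(E)=(0, 0, 0, 1) and bumps T1's slot → (0, 2, 1, 1)
invoked at 20, K merges VC(D)=(1, 0, 0, 0), VC(I)=(0, 0, 0, 4) and bumps T3's slot → (1, 0, 0, 5)
target: VC(H) = (0, 2, 1, 1)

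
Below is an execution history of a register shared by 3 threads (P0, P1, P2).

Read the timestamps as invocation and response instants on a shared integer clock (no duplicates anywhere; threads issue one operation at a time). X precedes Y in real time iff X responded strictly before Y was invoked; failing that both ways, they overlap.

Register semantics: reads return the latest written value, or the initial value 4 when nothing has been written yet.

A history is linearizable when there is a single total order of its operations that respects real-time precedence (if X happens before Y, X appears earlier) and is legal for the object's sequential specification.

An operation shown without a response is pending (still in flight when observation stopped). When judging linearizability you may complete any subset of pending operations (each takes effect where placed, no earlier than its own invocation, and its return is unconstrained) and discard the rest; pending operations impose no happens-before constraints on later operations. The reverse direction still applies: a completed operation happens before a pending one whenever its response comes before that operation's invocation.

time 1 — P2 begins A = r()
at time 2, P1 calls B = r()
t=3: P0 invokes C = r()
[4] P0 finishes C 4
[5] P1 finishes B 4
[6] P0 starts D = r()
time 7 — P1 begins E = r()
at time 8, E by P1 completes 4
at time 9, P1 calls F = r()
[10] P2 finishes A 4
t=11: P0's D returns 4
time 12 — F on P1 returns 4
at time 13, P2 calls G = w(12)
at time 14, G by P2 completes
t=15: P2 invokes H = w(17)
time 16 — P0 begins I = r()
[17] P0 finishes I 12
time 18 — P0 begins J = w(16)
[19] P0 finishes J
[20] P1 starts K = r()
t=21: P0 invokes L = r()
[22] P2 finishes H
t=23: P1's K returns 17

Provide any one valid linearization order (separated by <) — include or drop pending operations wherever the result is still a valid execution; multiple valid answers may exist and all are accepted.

A < B < C < D < E < F < G < I < J < H < K

step 1: A r() → 4 — value 4
step 2: B r() → 4 — value 4
step 3: C r() → 4 — value 4
step 4: D r() → 4 — value 4
step 5: E r() → 4 — value 4
step 6: F r() → 4 — value 4
step 7: G w(12) — value 12
step 8: I r() → 12 — value 12
step 9: J w(16) — value 16
step 10: H w(17) — value 17
step 11: K r() → 17 — value 17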